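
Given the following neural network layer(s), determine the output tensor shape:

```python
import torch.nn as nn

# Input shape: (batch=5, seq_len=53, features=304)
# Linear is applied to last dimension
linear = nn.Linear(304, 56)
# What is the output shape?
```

Input: (5, 53, 304) -> Output: (5, 53, 56)

Answer: (5, 53, 56)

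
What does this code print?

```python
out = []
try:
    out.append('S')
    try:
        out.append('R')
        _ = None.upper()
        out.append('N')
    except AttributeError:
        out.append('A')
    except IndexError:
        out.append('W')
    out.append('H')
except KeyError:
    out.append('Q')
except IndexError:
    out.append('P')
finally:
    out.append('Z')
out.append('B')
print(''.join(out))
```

Execution trace: 'S' (try body) → 'R' (inner try body) → 'A' (inner except AttributeError) → 'H' (try body, no exception) → 'Z' (finally) → 'B' (after the try/except). Output: SRAHZB

Answer: SRAHZB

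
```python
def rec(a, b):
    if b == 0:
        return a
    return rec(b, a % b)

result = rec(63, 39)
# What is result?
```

rec(63, 39) -> rec(39, 24) -> rec(24, 15) -> rec(15, 9) -> rec(9, 6) -> rec(6, 3) -> rec(3, 0) -> 3

Answer: 3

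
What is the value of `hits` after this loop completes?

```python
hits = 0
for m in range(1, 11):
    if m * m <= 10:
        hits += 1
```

Count numbers where m² ≤ 10
`hits` takes the values: 0 → 1 → 2 → 3

Answer: 3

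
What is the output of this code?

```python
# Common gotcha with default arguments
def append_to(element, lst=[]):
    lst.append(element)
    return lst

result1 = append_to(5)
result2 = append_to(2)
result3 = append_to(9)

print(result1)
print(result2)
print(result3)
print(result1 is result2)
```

Key concept: mutable default argument gotcha.
Step by step:
`result1 = append_to(5)` → result1 = [5]
`result2 = append_to(2)` → result1 = [5, 2] (same object as result2); result2 = [5, 2] (same object as result1)
`result3 = append_to(9)` → result1 = [5, 2, 9] (same object as result2, result3); result2 = [5, 2, 9] (same object as result1, result3); result3 = [5, 2, 9] (same object as result1, result2)
`print(result1)` → prints [5, 2, 9]
`print(result2)` → prints [5, 2, 9]
`print(result3)` → prints [5, 2, 9]
`print(result1 is result2)` → prints True

Answer:
[5, 2, 9]
[5, 2, 9]
[5, 2, 9]
True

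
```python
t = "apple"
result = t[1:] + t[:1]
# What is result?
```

Trace:
`t = "apple"` → t = 'apple'
`result = t[1:] + t[:1]` → result = 'pplea'
So result = 'pplea'

Answer: 'pplea'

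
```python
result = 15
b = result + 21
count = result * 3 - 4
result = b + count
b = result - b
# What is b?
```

Trace:
`result = 15` → result = 15
`b = result + 21` → b = 36
`count = result * 3 - 4` → count = 41
`result = b + count` → result = 77
`b = result - b` → b = 41
So b = 41

Answer: 41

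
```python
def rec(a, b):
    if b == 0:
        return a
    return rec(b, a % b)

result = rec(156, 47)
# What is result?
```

rec(156, 47) -> rec(47, 15) -> rec(15, 2) -> rec(2, 1) -> rec(1, 0) -> 1

Answer: 1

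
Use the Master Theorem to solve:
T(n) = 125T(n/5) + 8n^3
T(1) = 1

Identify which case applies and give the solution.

a=125, b=5, f(n)=8n^3. log_5(125) = 3. Since c=3 = 3, Case 2 applies: T(n) = Θ(n^log_b(a) · log n) = O(n^3 log n).

Answer: O(n^3 log n) - Case 2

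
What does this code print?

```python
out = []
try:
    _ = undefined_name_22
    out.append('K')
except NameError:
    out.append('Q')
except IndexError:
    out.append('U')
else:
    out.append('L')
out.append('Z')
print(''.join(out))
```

Execution trace: 'Q' (except NameError) → 'Z' (after the try/except). Output: QZ

Answer: QZ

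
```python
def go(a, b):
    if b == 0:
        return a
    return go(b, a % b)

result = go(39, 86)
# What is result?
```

go(39, 86) -> go(86, 39) -> go(39, 8) -> go(8, 7) -> go(7, 1) -> go(1, 0) -> 1

Answer: 1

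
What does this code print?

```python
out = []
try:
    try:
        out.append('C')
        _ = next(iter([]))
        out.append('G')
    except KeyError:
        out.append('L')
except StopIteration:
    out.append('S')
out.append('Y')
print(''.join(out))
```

Execution trace: 'C' (try body) → 'S' (outer except StopIteration) → 'Y' (after the try/except). Output: CSY

Answer: CSY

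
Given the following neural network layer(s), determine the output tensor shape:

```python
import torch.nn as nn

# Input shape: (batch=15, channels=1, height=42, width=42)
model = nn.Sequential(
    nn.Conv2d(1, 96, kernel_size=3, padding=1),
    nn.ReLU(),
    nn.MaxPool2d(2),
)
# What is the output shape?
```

Input: (15, 1, 42, 42) -> after Conv2d: (15, 96, 42, 42) -> after ReLU: (15, 96, 42, 42) -> Output: (15, 96, 21, 21)

Answer: (15, 96, 21, 21)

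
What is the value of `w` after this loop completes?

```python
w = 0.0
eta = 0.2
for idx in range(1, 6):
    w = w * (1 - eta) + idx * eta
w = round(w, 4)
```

Moving average with lr=0.2
`w` takes the values: 0.0 → 0.2 → 0.56 → 1.048 → 1.6384 → 2.31072 → 2.3107

Answer: 2.3107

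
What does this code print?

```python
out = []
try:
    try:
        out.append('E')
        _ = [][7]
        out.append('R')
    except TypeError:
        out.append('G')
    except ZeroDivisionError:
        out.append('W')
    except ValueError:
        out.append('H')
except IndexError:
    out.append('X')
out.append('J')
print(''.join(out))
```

Execution trace: 'E' (inner try body) → 'X' (outer except IndexError) → 'J' (after the try/except). Output: EXJ

Answer: EXJ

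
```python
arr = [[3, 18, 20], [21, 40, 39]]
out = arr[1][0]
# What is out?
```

Trace:
`arr = [[3, 18, 20], [21, 40, 39]]` → arr = [[3, 18, 20], [21, 40, 39]]
`out = arr[1][0]` → out = 21
So out = 21

Answer: 21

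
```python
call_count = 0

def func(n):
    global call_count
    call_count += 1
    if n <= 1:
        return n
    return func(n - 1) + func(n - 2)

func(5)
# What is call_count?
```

Calls(n) = 1 + Calls(n-1) + Calls(n-2); Calls(0)=Calls(1)=1. For n=5 this gives 15.

Answer: 15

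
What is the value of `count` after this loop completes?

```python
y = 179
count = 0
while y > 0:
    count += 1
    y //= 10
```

Count digits by repeated division by 10
`count` takes the values: 0 → 1 → 2 → 3

Answer: 3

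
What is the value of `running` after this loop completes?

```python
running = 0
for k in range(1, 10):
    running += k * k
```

Sum of squares 1² to 9² = 285
`running` takes the values: 0 → 1 → 5 → 14 → 30 → 55 → 91 → 140 → 204 → 285

Answer: 285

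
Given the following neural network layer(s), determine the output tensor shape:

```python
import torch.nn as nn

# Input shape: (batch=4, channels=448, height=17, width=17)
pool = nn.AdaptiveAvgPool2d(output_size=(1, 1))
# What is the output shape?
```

Input: (4, 448, 17, 17) -> Output: (4, 448, 1, 1)

Answer: (4, 448, 1, 1)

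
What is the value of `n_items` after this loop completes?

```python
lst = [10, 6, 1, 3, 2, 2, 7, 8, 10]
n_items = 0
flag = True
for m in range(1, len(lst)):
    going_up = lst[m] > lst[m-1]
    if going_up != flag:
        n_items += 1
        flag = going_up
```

Count direction changes in [10, 6, 1, 3, 2, 2, 7, 8, 10]
`n_items` takes the values: 0 → 1 → 2 → 3 → 4

Answer: 4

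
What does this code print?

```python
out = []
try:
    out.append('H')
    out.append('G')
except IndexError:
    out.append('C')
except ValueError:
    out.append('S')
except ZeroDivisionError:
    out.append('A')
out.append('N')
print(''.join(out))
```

Execution trace: 'H' (try body) → 'G' (try body, no exception) → 'N' (after the try/except). Output: HGN

Answer: HGN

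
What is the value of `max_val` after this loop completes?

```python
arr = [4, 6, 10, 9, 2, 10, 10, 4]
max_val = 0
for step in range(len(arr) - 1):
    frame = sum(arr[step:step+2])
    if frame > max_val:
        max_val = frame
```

Max sum of 2-element window in [4, 6, 10, 9, 2, 10, 10, 4]
`max_val` takes the values: 0 → 10 → 16 → 19 → 20

Answer: 20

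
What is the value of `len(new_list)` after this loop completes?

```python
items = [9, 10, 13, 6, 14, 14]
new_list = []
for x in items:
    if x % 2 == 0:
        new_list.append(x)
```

Count even numbers in [9, 10, 13, 6, 14, 14]
`new_list` takes the values: [] → [10] → [10, 6] → [10, 6, 14] → [10, 6, 14, 14]
So `len(new_list)` = 4

Answer: 4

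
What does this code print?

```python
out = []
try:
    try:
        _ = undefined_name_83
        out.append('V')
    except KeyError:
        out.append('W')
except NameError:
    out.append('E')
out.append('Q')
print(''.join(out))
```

Execution trace: 'E' (outer except NameError) → 'Q' (after the try/except). Output: EQ

Answer: EQ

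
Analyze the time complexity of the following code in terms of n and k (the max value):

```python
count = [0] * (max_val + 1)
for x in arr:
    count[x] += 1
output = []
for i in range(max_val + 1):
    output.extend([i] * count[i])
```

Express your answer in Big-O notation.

This is Counting sort (k = max value). Time complexity: O(n + k).

Answer: O(n + k)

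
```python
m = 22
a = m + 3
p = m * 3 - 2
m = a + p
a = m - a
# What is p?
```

Trace:
`m = 22` → m = 22
`a = m + 3` → a = 25
`p = m * 3 - 2` → p = 64
`m = a + p` → m = 89
`a = m - a` → a = 64
So p = 64

Answer: 64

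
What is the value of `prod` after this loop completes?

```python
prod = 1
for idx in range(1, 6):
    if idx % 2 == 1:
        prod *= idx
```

Product of odd numbers 1 to 5
`prod` takes the values: 1 → 3 → 15

Answer: 15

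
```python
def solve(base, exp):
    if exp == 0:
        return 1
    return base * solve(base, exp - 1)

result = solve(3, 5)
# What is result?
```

solve(3, 5) = 3 * 3 * 3 * 3 * 3 = 243

Answer: 243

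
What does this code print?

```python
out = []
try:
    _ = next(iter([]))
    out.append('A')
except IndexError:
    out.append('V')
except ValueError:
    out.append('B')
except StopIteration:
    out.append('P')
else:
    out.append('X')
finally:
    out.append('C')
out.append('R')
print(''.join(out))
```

Execution trace: 'P' (except StopIteration) → 'C' (finally) → 'R' (after the try/except). Output: PCR

Answer: PCR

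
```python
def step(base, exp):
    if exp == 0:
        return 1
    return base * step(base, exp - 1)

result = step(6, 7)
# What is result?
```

step(6, 7) = 6 * 6 * 6 * 6 * 6 * 6 * 6 = 279936

Answer: 279936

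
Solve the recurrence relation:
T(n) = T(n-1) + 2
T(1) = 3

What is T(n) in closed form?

Unrolling: T(n) = T(1) + 2·(n-1) = 3 + 2(n-1) = 2n + 1.

Answer: T(n) = 2n + 1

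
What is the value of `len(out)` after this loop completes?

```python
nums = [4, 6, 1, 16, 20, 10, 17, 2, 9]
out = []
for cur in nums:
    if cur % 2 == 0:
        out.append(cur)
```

Count even numbers in [4, 6, 1, 16, 20, 10, 17, 2, 9]
`out` takes the values: [] → [4] → [4, 6] → [4, 6, 16] → [4, 6, 16, 20] → [4, 6, 16, 20, 10] → [4, 6, 16, 20, 10, 2]
So `len(out)` = 6

Answer: 6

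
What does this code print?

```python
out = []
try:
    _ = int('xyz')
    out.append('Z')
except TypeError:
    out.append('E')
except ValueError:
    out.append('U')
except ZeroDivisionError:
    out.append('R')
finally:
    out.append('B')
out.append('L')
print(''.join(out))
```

Execution trace: 'U' (except ValueError) → 'B' (finally) → 'L' (after the try/except). Output: UBL

Answer: UBL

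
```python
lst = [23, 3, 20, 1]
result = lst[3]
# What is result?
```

Trace:
`lst = [23, 3, 20, 1]` → lst = [23, 3, 20, 1]
`result = lst[3]` → result = 1
So result = 1

Answer: 1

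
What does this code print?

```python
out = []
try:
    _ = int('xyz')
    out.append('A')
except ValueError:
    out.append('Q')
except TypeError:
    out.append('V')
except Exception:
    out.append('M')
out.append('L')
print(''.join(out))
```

Execution trace: 'Q' (except ValueError) → 'L' (after the try/except). Output: QL

Answer: QL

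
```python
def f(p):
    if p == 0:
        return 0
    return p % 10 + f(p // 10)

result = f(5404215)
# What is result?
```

Sum of digits of 5404215: 5 + 1 + 2 + 4 + 0 + 4 + 5 = 21

Answer: 21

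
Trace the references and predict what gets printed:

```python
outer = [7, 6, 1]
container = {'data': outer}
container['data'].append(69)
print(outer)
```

Key concept: dict holds reference to list.
Step by step:
`outer = [7, 6, 1]` → outer = [7, 6, 1]
`container = {'data': outer}` → container = {'data': [7, 6, 1]}
`container['data'].append(69)` → outer = [7, 6, 1, 69]; container = {'data': [7, 6, 1, 69]}
`print(outer)` → prints [7, 6, 1, 69]

Answer: [7, 6, 1, 69]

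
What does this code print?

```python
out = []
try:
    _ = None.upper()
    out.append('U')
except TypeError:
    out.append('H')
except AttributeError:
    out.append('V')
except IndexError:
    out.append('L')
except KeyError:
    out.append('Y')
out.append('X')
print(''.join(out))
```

Execution trace: 'V' (except AttributeError) → 'X' (after the try/except). Output: VX

Answer: VX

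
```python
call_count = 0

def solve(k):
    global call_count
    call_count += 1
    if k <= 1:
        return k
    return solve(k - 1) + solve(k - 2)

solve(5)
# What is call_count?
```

Calls(k) = 1 + Calls(k-1) + Calls(k-2); Calls(0)=Calls(1)=1. For k=5 this gives 15.

Answer: 15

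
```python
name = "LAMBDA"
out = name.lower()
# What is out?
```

Trace:
`name = "LAMBDA"` → name = 'LAMBDA'
`out = name.lower()` → out = 'lambda'
So out = 'lambda'

Answer: 'lambda'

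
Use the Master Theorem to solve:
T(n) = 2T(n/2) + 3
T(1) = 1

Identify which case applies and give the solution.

a=2, b=2, f(n)=3. log_2(2) = 1. Since c=0 < 1, Case 1 applies: T(n) = Θ(n^log_b(a)) = O(n).

Answer: O(n) - Case 1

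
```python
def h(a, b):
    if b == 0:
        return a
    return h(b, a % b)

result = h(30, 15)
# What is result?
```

h(30, 15) -> h(15, 0) -> 15

Answer: 15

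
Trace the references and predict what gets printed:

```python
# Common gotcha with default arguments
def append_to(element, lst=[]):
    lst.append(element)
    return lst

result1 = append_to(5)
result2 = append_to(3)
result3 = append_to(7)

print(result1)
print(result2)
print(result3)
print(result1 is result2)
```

Key concept: mutable default argument gotcha.
Step by step:
`result1 = append_to(5)` → result1 = [5]
`result2 = append_to(3)` → result1 = [5, 3] (same object as result2); result2 = [5, 3] (same object as result1)
`result3 = append_to(7)` → result1 = [5, 3, 7] (same object as result2, result3); result2 = [5, 3, 7] (same object as result1, result3); result3 = [5, 3, 7] (same object as result1, result2)
`print(result1)` → prints [5, 3, 7]
`print(result2)` → prints [5, 3, 7]
`print(result3)` → prints [5, 3, 7]
`print(result1 is result2)` → prints True

Answer:
[5, 3, 7]
[5, 3, 7]
[5, 3, 7]
True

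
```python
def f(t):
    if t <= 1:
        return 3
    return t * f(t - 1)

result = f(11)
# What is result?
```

f(11) = 11 * 10 * 9 * 8 * 7 * 6 * 5 * 4 * 3 * 2 * 3 = 119750400

Answer: 119750400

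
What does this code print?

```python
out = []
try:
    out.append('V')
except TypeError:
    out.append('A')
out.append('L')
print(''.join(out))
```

Execution trace: 'V' (try body, no exception) → 'L' (after the try/except). Output: VL

Answer: VL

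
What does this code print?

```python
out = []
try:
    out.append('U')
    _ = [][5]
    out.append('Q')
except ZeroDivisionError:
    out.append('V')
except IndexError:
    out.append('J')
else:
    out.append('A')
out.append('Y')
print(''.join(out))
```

Execution trace: 'U' (try body) → 'J' (except IndexError) → 'Y' (after the try/except). Output: UJY

Answer: UJY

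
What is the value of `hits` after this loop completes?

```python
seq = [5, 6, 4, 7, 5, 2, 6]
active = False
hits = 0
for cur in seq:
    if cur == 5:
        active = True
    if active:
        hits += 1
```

Count elements after first 5 in [5, 6, 4, 7, 5, 2, 6]
`hits` takes the values: 0 → 1 → 2 → 3 → 4 → 5 → 6 → 7

Answer: 7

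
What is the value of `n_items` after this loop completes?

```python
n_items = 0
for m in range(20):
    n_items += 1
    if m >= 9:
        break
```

Loop breaks when m reaches 9, n_items is 10
`n_items` takes the values: 0 → 1 → 2 → 3 → 4 → 5 → 6 → 7 → 8 → 9 → 10

Answer: 10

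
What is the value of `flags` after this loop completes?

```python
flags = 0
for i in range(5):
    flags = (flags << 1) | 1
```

Build 5 consecutive 1-bits: 0b11111
`flags` takes the values: 0 → 1 → 3 → 7 → 15 → 31

Answer: 31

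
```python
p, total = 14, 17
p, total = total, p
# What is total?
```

Trace:
`p, total = 14, 17` → p = 14; total = 17
`p, total = total, p` → p = 17; total = 14
So total = 14

Answer: 14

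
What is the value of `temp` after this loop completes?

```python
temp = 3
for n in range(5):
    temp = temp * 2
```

Multiply by 2, 5 times: 3 * 2^5 = 96
`temp` takes the values: 3 → 6 → 12 → 24 → 48 → 96

Answer: 96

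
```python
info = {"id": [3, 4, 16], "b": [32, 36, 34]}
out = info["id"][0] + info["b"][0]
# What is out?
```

Trace:
`info = {"id": [3, 4, 16], "b": [32, 36, 34]}` → info = {'id': [3, 4, 16], 'b': [32, 36, 34]}
`out = info["id"][0] + info["b"][0]` → out = 35
So out = 35

Answer: 35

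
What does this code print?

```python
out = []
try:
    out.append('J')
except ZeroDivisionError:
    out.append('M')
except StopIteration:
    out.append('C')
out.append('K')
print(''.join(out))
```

Execution trace: 'J' (try body, no exception) → 'K' (after the try/except). Output: JK

Answer: JK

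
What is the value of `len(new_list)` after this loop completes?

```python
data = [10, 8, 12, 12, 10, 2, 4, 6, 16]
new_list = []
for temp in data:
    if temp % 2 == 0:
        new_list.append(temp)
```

Count even numbers in [10, 8, 12, 12, 10, 2, 4, 6, 16]
`new_list` takes the values: [] → [10] → [10, 8] → [10, 8, 12] → [10, 8, 12, 12] → [10, 8, 12, 12, 10] → [10, 8, 12, 12, 10, 2] → [10, 8, 12, 12, 10, 2, 4] → [10, 8, 12, 12, 10, 2, 4, 6] → [10, 8, 12, 12, 10, 2, 4, 6, 16]
So `len(new_list)` = 9

Answer: 9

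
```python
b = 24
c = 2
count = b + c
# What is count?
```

Trace:
`b = 24` → b = 24
`c = 2` → c = 2
`count = b + c` → count = 26
So count = 26

Answer: 26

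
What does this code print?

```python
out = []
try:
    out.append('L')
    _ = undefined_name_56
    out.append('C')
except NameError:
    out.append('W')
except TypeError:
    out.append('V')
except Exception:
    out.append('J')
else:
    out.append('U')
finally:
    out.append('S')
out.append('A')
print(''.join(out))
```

Execution trace: 'L' (try body) → 'W' (except NameError) → 'S' (finally) → 'A' (after the try/except). Output: LWSA

Answer: LWSA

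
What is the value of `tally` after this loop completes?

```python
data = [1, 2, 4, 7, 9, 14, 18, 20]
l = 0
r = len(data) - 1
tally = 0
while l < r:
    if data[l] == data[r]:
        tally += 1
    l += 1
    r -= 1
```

Count matching pairs from ends
`tally` takes the values: 0

Answer: 0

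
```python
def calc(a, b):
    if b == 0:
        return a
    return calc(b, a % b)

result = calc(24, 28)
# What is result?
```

calc(24, 28) -> calc(28, 24) -> calc(24, 4) -> calc(4, 0) -> 4

Answer: 4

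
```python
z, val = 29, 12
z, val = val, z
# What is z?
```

Trace:
`z, val = 29, 12` → z = 29; val = 12
`z, val = val, z` → z = 12; val = 29
So z = 12

Answer: 12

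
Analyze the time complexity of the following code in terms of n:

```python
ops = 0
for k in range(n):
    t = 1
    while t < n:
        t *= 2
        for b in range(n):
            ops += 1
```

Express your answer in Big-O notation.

Each loop level contributes: n × log n × n. Multiplying the contributions gives O(n^2 log n).

Answer: O(n^2 log n)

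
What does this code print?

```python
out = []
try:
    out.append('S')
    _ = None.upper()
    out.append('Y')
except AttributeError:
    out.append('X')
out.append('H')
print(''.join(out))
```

Execution trace: 'S' (try body) → 'X' (except AttributeError) → 'H' (after the try/except). Output: SXH

Answer: SXH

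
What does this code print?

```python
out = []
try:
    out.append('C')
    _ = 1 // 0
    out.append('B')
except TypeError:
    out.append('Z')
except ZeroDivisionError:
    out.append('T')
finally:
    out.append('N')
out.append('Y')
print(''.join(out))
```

Execution trace: 'C' (try body) → 'T' (except ZeroDivisionError) → 'N' (finally) → 'Y' (after the try/except). Output: CTNY

Answer: CTNY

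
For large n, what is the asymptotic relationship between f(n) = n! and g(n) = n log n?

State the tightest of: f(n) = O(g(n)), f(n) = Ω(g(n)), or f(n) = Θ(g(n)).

n! vs n log n: f(n) = Ω(g(n)) but not O(g(n)) — n! grows strictly faster than n log n.

Answer: f(n) = Ω(g(n)) but not O(g(n)) — n! grows strictly faster than n log n.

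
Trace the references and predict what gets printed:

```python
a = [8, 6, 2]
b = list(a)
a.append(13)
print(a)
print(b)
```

Key concept: list() constructor creates copy.
Step by step:
`a = [8, 6, 2]` → a = [8, 6, 2]
`b = list(a)` → b = [8, 6, 2]
`a.append(13)` → a = [8, 6, 2, 13]
`print(a)` → prints [8, 6, 2, 13]
`print(b)` → prints [8, 6, 2]

Answer:
[8, 6, 2, 13]
[8, 6, 2]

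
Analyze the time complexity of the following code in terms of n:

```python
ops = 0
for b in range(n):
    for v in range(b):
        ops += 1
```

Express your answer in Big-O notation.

Each loop level contributes: n × n. Multiplying the contributions gives O(n^2).

Answer: O(n^2)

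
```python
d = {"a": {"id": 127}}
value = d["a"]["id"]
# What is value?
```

Trace:
`d = {"a": {"id": 127}}` → d = {'a': {'id': 127}}
`value = d["a"]["id"]` → value = 127
So value = 127

Answer: 127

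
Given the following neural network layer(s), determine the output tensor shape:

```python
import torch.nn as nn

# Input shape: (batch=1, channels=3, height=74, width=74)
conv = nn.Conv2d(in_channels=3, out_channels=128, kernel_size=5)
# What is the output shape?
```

Input: (1, 3, 74, 74) -> Output: (1, 128, 70, 70)

Answer: (1, 128, 70, 70)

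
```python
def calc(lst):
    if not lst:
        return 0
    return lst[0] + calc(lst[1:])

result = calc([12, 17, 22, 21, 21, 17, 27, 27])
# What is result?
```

12 + 17 + 22 + 21 + 21 + 17 + 27 + 27 + 0 = 164

Answer: 164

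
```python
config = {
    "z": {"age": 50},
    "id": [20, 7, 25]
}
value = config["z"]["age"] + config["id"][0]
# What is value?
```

Trace:
`config = { ...` → config = {'z': {'age': 50}, 'id': [20, 7, 25]}
`value = config["z"]["age"] + config["id"][0]` → value = 70
So value = 70

Answer: 70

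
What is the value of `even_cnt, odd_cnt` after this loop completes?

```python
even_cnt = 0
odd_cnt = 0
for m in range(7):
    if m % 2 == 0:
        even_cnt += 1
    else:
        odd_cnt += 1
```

Count evens and odds in range(7)
`even_cnt, odd_cnt` takes the values: (0, 0) → (1, 0) → (1, 1) → (2, 1) → (2, 2) → (3, 2) → (3, 3) → (4, 3)

Answer: 4, 3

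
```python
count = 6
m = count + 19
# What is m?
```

Trace:
`count = 6` → count = 6
`m = count + 19` → m = 25
So m = 25

Answer: 25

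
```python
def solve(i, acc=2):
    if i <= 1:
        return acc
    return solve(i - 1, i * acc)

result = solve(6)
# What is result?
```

Accumulator trace (n, acc): (6, 2) -> (5, 12) -> (4, 60) -> (3, 240) -> (2, 720) -> (1, 1440) -> return 1440

Answer: 1440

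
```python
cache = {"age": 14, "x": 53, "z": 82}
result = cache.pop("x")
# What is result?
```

Trace:
`cache = {"age": 14, "x": 53, "z": 82}` → cache = {'age': 14, 'x': 53, 'z': 82}
`result = cache.pop("x")` → cache = {'age': 14, 'z': 82}; result = 53
So result = 53

Answer: 53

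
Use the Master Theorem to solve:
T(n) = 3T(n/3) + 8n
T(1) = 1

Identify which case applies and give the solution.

a=3, b=3, f(n)=8n. log_3(3) = 1. Since c=1 = 1, Case 2 applies: T(n) = Θ(n^log_b(a) · log n) = O(n log n).

Answer: O(n log n) - Case 2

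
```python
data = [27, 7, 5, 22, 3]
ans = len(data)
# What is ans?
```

Trace:
`data = [27, 7, 5, 22, 3]` → data = [27, 7, 5, 22, 3]
`ans = len(data)` → ans = 5
So ans = 5

Answer: 5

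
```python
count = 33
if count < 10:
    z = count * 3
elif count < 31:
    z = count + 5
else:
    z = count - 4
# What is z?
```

Trace:
`count = 33` → count = 33
`if count < 10: ...` → count < 10 is False, count < 31 is False, take else branch → z = 29
So z = 29

Answer: 29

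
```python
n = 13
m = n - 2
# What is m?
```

Trace:
`n = 13` → n = 13
`m = n - 2` → m = 11
So m = 11

Answer: 11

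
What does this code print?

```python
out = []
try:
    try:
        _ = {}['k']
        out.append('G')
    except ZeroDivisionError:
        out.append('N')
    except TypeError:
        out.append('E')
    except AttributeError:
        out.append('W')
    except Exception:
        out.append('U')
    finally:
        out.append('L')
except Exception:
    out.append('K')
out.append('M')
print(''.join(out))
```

Execution trace: 'U' (inner except Exception) → 'L' (inner finally) → 'M' (after the try/except). Output: ULM

Answer: ULM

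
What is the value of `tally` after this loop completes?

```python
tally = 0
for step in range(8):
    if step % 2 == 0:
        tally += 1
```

Count numbers divisible by 2 in range(8)
`tally` takes the values: 0 → 1 → 2 → 3 → 4

Answer: 4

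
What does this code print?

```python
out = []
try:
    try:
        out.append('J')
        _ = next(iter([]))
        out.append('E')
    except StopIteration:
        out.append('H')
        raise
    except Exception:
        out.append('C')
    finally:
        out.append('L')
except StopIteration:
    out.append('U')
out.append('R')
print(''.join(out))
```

Execution trace: 'J' (inner try body) → 'H' (inner except StopIteration) → 'L' (inner finally) → 'U' (outer except StopIteration) → 'R' (after the try/except). Output: JHLUR

Answer: JHLUR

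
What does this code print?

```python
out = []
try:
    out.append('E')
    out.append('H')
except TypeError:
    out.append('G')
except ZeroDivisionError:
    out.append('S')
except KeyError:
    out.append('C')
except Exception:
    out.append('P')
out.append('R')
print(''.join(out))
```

Execution trace: 'E' (try body) → 'H' (try body, no exception) → 'R' (after the try/except). Output: EHR

Answer: EHR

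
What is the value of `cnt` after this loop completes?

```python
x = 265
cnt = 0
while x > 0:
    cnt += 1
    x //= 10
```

Count digits by repeated division by 10
`cnt` takes the values: 0 → 1 → 2 → 3

Answer: 3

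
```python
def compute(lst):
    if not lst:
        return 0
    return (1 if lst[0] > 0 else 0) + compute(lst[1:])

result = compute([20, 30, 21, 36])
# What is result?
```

Count of positive elements in [20, 30, 21, 36] = 4

Answer: 4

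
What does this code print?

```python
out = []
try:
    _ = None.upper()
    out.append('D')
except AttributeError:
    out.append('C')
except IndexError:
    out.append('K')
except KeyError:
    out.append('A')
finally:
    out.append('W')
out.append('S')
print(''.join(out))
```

Execution trace: 'C' (except AttributeError) → 'W' (finally) → 'S' (after the try/except). Output: CWS

Answer: CWS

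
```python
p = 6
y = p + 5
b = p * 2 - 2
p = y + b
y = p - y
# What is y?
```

Trace:
`p = 6` → p = 6
`y = p + 5` → y = 11
`b = p * 2 - 2` → b = 10
`p = y + b` → p = 21
`y = p - y` → y = 10
So y = 10

Answer: 10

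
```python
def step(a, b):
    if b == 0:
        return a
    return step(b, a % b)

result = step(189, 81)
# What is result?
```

step(189, 81) -> step(81, 27) -> step(27, 0) -> 27

Answer: 27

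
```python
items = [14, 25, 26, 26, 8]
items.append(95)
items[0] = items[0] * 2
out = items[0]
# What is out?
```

Trace:
`items = [14, 25, 26, 26, 8]` → items = [14, 25, 26, 26, 8]
`items.append(95)` → items = [14, 25, 26, 26, 8, 95]
`items[0] = items[0] * 2` → items = [28, 25, 26, 26, 8, 95]
`out = items[0]` → out = 28
So out = 28

Answer: 28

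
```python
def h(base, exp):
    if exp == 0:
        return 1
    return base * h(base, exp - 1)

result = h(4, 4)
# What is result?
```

h(4, 4) = 4 * 4 * 4 * 4 = 256

Answer: 256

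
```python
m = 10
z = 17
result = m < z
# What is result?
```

Trace:
`m = 10` → m = 10
`z = 17` → z = 17
`result = m < z` → result = True
So result = True

Answer: True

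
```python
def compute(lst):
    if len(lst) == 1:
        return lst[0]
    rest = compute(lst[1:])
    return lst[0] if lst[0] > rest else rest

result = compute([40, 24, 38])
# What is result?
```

Recursive max over [40, 24, 38] = 40

Answer: 40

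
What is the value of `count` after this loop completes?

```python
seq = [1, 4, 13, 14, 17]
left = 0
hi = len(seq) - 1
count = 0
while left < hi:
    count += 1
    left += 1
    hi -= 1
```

Iterations until pointers meet (list length 5)
`count` takes the values: 0 → 1 → 2

Answer: 2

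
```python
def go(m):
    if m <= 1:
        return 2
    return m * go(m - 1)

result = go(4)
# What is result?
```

go(4) = 4 * 3 * 2 * 2 = 48

Answer: 48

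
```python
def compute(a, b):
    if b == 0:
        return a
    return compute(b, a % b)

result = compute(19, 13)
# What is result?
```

compute(19, 13) -> compute(13, 6) -> compute(6, 1) -> compute(1, 0) -> 1

Answer: 1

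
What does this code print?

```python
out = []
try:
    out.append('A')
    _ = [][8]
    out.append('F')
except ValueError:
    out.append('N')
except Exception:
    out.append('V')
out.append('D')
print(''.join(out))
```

Execution trace: 'A' (try body) → 'V' (except Exception) → 'D' (after the try/except). Output: AVD

Answer: AVD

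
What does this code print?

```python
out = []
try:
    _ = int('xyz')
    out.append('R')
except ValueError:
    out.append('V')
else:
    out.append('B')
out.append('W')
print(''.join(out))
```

Execution trace: 'V' (except ValueError) → 'W' (after the try/except). Output: VW

Answer: VW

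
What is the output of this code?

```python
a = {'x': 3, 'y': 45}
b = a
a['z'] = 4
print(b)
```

Key concept: dict aliasing.
Step by step:
`a = {'x': 3, 'y': 45}` → a = {'x': 3, 'y': 45}
`b = a` → b = {'x': 3, 'y': 45} (same object as a)
`a['z'] = 4` → a = {'x': 3, 'y': 45, 'z': 4} (same object as b); b = {'x': 3, 'y': 45, 'z': 4} (same object as a)
`print(b)` → prints {'x': 3, 'y': 45, 'z': 4}

Answer: {'x': 3, 'y': 45, 'z': 4}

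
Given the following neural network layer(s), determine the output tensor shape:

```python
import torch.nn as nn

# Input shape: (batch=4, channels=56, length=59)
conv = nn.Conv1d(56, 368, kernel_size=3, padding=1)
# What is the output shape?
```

Input: (4, 56, 59) -> Output: (4, 368, 59)

Answer: (4, 368, 59)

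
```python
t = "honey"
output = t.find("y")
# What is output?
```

Trace:
`t = "honey"` → t = 'honey'
`output = t.find("y")` → output = 4
So output = 4

Answer: 4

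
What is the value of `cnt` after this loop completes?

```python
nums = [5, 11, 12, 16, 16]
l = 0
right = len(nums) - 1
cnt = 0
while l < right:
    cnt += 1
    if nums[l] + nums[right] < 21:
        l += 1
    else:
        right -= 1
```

Steps to find pair summing to 21
`cnt` takes the values: 0 → 1 → 2 → 3 → 4

Answer: 4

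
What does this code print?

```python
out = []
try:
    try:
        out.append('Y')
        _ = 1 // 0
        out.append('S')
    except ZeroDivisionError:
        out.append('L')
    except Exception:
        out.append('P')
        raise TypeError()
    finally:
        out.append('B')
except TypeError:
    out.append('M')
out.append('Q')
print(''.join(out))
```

Execution trace: 'Y' (inner try body) → 'L' (inner except ZeroDivisionError) → 'B' (inner finally) → 'Q' (after the try/except). Output: YLBQ

Answer: YLBQ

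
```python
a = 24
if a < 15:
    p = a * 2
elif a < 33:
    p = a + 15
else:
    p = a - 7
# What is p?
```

Trace:
`a = 24` → a = 24
`if a < 15: ...` → a < 15 is False, a < 33 is True → p = 39
So p = 39

Answer: 39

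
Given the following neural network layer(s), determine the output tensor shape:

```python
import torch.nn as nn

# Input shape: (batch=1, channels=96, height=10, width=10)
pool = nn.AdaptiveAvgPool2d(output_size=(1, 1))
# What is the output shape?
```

Input: (1, 96, 10, 10) -> Output: (1, 96, 1, 1)

Answer: (1, 96, 1, 1)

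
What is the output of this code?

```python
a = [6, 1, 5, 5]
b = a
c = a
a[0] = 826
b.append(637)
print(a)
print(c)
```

Key concept: multiple aliases.
Step by step:
`a = [6, 1, 5, 5]` → a = [6, 1, 5, 5]
`b = a` → b = [6, 1, 5, 5] (same object as a)
`c = a` → c = [6, 1, 5, 5] (same object as a, b)
`a[0] = 826` → a = [826, 1, 5, 5] (same object as b, c); b = [826, 1, 5, 5] (same object as a, c); c = [826, 1, 5, 5] (same object as a, b)
`b.append(637)` → a = [826, 1, 5, 5, 637] (same object as b, c); b = [826, 1, 5, 5, 637] (same object as a, c); c = [826, 1, 5, 5, 637] (same object as a, b)
`print(a)` → prints [826, 1, 5, 5, 637]
`print(c)` → prints [826, 1, 5, 5, 637]

Answer:
[826, 1, 5, 5, 637]
[826, 1, 5, 5, 637]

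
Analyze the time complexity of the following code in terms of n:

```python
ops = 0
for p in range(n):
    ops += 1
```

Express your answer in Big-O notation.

Each loop level contributes: n. Multiplying the contributions gives O(n).

Answer: O(n)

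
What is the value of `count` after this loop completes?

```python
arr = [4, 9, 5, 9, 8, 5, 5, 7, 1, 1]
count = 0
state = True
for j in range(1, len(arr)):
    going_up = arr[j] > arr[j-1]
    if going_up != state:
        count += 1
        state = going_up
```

Count direction changes in [4, 9, 5, 9, 8, 5, 5, 7, 1, 1]
`count` takes the values: 0 → 1 → 2 → 3 → 4 → 5

Answer: 5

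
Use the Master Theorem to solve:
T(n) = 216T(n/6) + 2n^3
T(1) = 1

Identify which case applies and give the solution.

a=216, b=6, f(n)=2n^3. log_6(216) = 3. Since c=3 = 3, Case 2 applies: T(n) = Θ(n^log_b(a) · log n) = O(n^3 log n).

Answer: O(n^3 log n) - Case 2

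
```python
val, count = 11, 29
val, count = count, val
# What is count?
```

Trace:
`val, count = 11, 29` → val = 11; count = 29
`val, count = count, val` → val = 29; count = 11
So count = 11

Answer: 11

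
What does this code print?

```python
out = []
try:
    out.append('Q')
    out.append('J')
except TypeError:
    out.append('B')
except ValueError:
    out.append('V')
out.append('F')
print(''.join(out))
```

Execution trace: 'Q' (try body) → 'J' (try body, no exception) → 'F' (after the try/except). Output: QJF

Answer: QJF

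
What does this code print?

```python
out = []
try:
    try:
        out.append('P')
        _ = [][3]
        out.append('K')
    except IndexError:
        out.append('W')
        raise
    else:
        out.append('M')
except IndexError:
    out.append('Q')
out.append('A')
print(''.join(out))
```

Execution trace: 'P' (inner try body) → 'W' (inner except IndexError) → 'Q' (outer except IndexError) → 'A' (after the try/except). Output: PWQA

Answer: PWQA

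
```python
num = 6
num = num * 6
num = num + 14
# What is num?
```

Trace:
`num = 6` → num = 6
`num = num * 6` → num = 36
`num = num + 14` → num = 50
So num = 50

Answer: 50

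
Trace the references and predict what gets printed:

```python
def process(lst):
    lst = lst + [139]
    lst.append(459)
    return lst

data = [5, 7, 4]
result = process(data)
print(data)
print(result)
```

Key concept: rebinding parameter vs mutation.
Step by step:
`data = [5, 7, 4]` → data = [5, 7, 4]
`result = process(data)` → result = [5, 7, 4, 139, 459]
`print(data)` → prints [5, 7, 4]
`print(result)` → prints [5, 7, 4, 139, 459]

Answer:
[5, 7, 4]
[5, 7, 4, 139, 459]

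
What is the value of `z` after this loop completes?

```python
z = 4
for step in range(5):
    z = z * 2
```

Multiply by 2, 5 times: 4 * 2^5 = 128
`z` takes the values: 4 → 8 → 16 → 32 → 64 → 128

Answer: 128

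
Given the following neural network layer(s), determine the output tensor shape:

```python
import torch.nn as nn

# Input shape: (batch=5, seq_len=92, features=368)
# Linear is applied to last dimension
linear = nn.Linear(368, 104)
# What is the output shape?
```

Input: (5, 92, 368) -> Output: (5, 92, 104)

Answer: (5, 92, 104)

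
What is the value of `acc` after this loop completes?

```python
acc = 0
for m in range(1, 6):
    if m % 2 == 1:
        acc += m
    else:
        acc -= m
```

Add odd, subtract even
`acc` takes the values: 0 → 1 → -1 → 2 → -2 → 3

Answer: 3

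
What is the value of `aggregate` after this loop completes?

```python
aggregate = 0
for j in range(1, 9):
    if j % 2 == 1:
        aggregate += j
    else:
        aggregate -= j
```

Add odd, subtract even
`aggregate` takes the values: 0 → 1 → -1 → 2 → -2 → 3 → -3 → 4 → -4

Answer: -4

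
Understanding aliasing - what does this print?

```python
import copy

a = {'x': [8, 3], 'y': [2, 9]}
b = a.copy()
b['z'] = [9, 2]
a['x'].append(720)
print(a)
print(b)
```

Key concept: shallow copy of dict with mutable values.
Step by step:
`a = {'x': [8, 3], 'y': [2, 9]}` → a = {'x': [8, 3], 'y': [2, 9]}
`b = a.copy()` → b = {'x': [8, 3], 'y': [2, 9]}
`b['z'] = [9, 2]` → b = {'x': [8, 3], 'y': [2, 9], 'z': [9, 2]}
`a['x'].append(720)` → a = {'x': [8, 3, 720], 'y': [2, 9]}; b = {'x': [8, 3, 720], 'y': [2, 9], 'z': [9, 2]}
`print(a)` → prints {'x': [8, 3, 720], 'y': [2, 9]}
`print(b)` → prints {'x': [8, 3, 720], 'y': [2, 9], 'z': [9, 2]}

Answer:
{'x': [8, 3, 720], 'y': [2, 9]}
{'x': [8, 3, 720], 'y': [2, 9], 'z': [9, 2]}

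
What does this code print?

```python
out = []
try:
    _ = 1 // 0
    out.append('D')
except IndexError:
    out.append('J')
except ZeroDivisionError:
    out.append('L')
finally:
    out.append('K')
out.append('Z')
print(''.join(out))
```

Execution trace: 'L' (except ZeroDivisionError) → 'K' (finally) → 'Z' (after the try/except). Output: LKZ

Answer: LKZ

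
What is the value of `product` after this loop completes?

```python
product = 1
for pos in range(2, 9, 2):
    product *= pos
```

Product of even numbers 2 to 8
`product` takes the values: 1 → 2 → 8 → 48 → 384

Answer: 384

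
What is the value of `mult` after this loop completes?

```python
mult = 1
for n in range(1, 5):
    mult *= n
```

4! = 24
`mult` takes the values: 1 → 2 → 6 → 24

Answer: 24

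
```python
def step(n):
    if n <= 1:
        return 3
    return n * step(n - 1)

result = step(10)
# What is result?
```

step(10) = 10 * 9 * 8 * 7 * 6 * 5 * 4 * 3 * 2 * 3 = 10886400

Answer: 10886400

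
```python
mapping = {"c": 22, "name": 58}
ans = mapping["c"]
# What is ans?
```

Trace:
`mapping = {"c": 22, "name": 58}` → mapping = {'c': 22, 'name': 58}
`ans = mapping["c"]` → ans = 22
So ans = 22

Answer: 22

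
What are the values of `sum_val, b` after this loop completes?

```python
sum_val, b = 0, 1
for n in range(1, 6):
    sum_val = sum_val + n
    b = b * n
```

Sum and factorial of 1 to 5
`sum_val, b` takes the values: (0, 1) → (1, 1) → (3, 1) → (3, 2) → (6, 2) → (6, 6) → (10, 6) → (10, 24) → (15, 24) → (15, 120)

Answer: 15, 120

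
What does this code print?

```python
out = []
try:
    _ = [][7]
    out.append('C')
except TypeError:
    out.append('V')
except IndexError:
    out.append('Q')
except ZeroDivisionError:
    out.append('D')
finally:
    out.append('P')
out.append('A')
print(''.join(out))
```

Execution trace: 'Q' (except IndexError) → 'P' (finally) → 'A' (after the try/except). Output: QPA

Answer: QPA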